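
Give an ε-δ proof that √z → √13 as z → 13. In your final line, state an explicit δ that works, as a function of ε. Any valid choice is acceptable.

Let ε > 0. We want δ > 0 such that 0 < |z − 13| < δ implies |√z − √13| < ε.
Rationalise: √z − √13 = (z − 13)/(√z + √13), so |√z − √13| = |z − 13|/(√z + √13).
Restrict δ ≤ 13 so that |z − 13| < 13 forces z > 0, and then √z + √13 > √13.
Hence |√z − √13| < |z − 13|/√13, which is < ε once |z − 13| < √13·ε.
Take δ = min(13, √13·ε). If 0 < |z − 13| < δ then z > 0 and |√z − √13| < |z − 13|/√13 < ε.

δ = min(13, √13·ε)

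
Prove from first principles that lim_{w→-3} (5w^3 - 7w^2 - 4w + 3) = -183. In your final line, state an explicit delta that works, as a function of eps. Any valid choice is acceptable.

delta = min(2, eps/297)

Suppose eps > 0. We want delta > 0 such that 0 < |w + 3| < delta implies |(5w^3 - 7w^2 - 4w + 3) + 183| < eps.
(5w^3 - 7w^2 - 4w + 3) + 183 = 5w^3 - 7w^2 - 4w + 186 = (w + 3)(5w^2 - 22w + 62).
So |(5w^3 - 7w^2 - 4w + 3) + 183| = |w + 3|·|5w^2 - 22w + 62|.
Require delta ≤ 2. Then |w + 3| < 2 gives |w| < 5, and by the triangle inequality |5w^2 - 22w + 62| ≤ 5·5^2 + 22·5 + 62 = 297.
Hence |(5w^3 - 7w^2 - 4w + 3) + 183| ≤ 297|w + 3| < eps provided |w + 3| < eps/297.
Choosing delta = min(2, eps/297) ensures both conditions, hence |(5w^3 - 7w^2 - 4w + 3) + 183| < eps.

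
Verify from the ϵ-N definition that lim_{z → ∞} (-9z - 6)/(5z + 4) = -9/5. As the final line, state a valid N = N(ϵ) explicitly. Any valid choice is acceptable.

Suppose ϵ > 0. We seek N > 0 such that z > N implies |(-9z - 6)/(5z + 4) + 9/5| < ϵ.
(-9z - 6)/(5z + 4) + 9/5 = (5(-9z - 6) − (-9)(5z + 4)) / (5(5z + 4)) = 6/(5(5z + 4)).
For z > 0 we have 5z + 4 > 5z, so |(-9z - 6)/(5z + 4) + 9/5| = 6/(5(5z + 4)) < 6/(5·5z) = (6/25)/z.
Thus |(-9z - 6)/(5z + 4) + 9/5| < ϵ whenever z > (6/25)/ϵ.
Take N = (6/25)/ϵ. If z > N then |(-9z - 6)/(5z + 4) + 9/5| < (6/25)/z < ϵ.

N = (6/25)/ϵ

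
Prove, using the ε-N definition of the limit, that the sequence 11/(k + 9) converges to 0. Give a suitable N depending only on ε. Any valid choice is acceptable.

N = 11/ε

Suppose ε > 0. For k ≥ 1, |11/(k + 9) − 0| = 11/(k + 9) ≤ 11/k.
We need 11/k < ε, i.e. k > 11/ε.
Take N = 11/ε. If k > N then |11/(k + 9)| ≤ 11/k < ε.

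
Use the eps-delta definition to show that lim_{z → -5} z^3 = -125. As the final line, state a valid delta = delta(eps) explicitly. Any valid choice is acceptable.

Let eps > 0 be given. We seek delta > 0 with 0 < |z + 5| < delta ⇒ |z^3 + 125| < eps.
Factor: z^3 + 125 = (z + 5)(z^2 - 5z + 25), so |z^3 + 125| = |z + 5|·|z^2 - 5z + 25|.
Restrict delta ≤ 1. Then |z + 5| < 1 gives |z| < 6, so by the triangle inequality |z^2 - 5z + 25| ≤ 6^2 + 5·6 + 25 = 91.
Hence |z^3 + 125| ≤ 91|z + 5|, which is < eps once |z + 5| < eps/91.
Take delta = min(1, eps/91). If 0 < |z + 5| < delta then both bounds hold and |z^3 + 125| ≤ 91|z + 5| < 91·(eps/91) = eps.

delta = min(1, eps/91)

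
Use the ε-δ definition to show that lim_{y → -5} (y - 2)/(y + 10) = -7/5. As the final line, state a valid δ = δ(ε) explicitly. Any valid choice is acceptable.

δ = min(5/2, (25/24)ε)

Fix ε > 0. We want δ > 0 with 0 < |y + 5| < δ ⇒ |(y - 2)/(y + 10) + 7/5| < ε.
Combining over a common denominator, (y - 2)/(y + 10) + 7/5 = [(y - 2)·5 − (-7)·(y + 10)] / [5·(y + 10)] = 12(y + 5) / (5(y + 10)).
So |(y - 2)/(y + 10) + 7/5| = 12|y + 5| / (5·|y + 10|).
Require δ ≤ 5/2, so |y + 10| ≥ |5| − |y + 5| > 5 − 5/2 = 5/2.
Hence |(y - 2)/(y + 10) + 7/5| < 12|y + 5|/(5·(5/2)) = (24/25)|y + 5|, which is < ε once |y + 5| < (25/24)ε.
Take δ = min(5/2, (25/24)ε). Then 0 < |y + 5| < δ forces both bounds, so |(y - 2)/(y + 10) + 7/5| < ε.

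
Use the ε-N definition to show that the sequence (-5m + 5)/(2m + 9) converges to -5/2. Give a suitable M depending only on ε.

M = (55/4)/ε

Let ε > 0. For m ≥ 1, |(-5m + 5)/(2m + 9) + 5/2| = |55|/(2(2m + 9)) = 55/(2(2m + 9)).
Since 2m + 9 ≥ 2m for m ≥ 1, this is ≤ 55/(2·2m) = (55/4)/m.
So |(-5m + 5)/(2m + 9) + 5/2| < ε whenever m > (55/4)/ε.
Take M = (55/4)/ε. If m > M then |(-5m + 5)/(2m + 9) + 5/2| ≤ (55/4)/m < ε.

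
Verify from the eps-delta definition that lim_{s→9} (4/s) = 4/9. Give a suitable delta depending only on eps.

delta = min(9/2, (81/8)eps)

Suppose eps > 0. We seek delta > 0 such that 0 < |s − 9| < delta implies |4/s − (4/9)| < eps.
|4/s − (4/9)| = 4·|9 − s|/(9·|s|) = 4|s − 9|/(9|s|).
Require delta ≤ 9/2 so that |s| > 9 − 9/2 = 9/2, hence 9|s| > 81/2.
Then |4/s − (4/9)| < 4|s − 9|/(81/2), which is < eps when |s − 9| < (81/8)eps.
Take delta = min(9/2, (81/8)eps). Then 0 < |s − 9| < delta gives both |s − 9| < 9/2 and |s − 9| < (81/8)eps, so |4/s − (4/9)| < eps.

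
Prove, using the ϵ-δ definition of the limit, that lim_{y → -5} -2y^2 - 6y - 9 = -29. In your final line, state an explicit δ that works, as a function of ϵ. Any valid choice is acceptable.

Fix ϵ > 0. We want δ > 0 such that 0 < |y + 5| < δ implies |(-2y^2 - 6y - 9) + 29| < ϵ.
(-2y^2 - 6y - 9) + 29 = -2y^2 - 6y + 20 = (y + 5)(-2y + 4).
So |(-2y^2 - 6y - 9) + 29| = |y + 5|·|-2y + 4|.
Require δ ≤ 2. Then |y + 5| < 2 gives |y| < 7, and by the triangle inequality |-2y + 4| ≤ 2·7 + 4 = 18.
Hence |(-2y^2 - 6y - 9) + 29| ≤ 18|y + 5| < ϵ provided |y + 5| < ϵ/18.
Take δ = min(2, ϵ/18). Then 0 < |y + 5| < δ gives both |y + 5| < 2 and |y + 5| < ϵ/18, so |(-2y^2 - 6y - 9) + 29| < ϵ.

δ = min(2, ϵ/18)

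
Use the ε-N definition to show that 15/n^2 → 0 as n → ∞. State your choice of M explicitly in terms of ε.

M = (15/ε)^{1/2}

Let ε > 0 be given. For n ≥ 1, |15/n^2 − 0| = 15/n^2.
15/n^2 < ε ⇔ n^2 > 15/ε ⇔ n > (15/ε)^{1/2}.
Take M = (15/ε)^{1/2}. Then n > M implies 15/n^2 < ε.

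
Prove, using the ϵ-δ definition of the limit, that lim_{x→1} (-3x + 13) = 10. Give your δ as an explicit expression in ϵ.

Let ϵ > 0 be given. We need δ > 0 so that 0 < |x − 1| < δ implies |(-3x + 13) − 10| < ϵ.
Since (-3x + 13) − 10 = -3(x − 1), we have |(-3x + 13) − 10| = 3|x − 1|.
So 3|x − 1| < ϵ exactly when |x − 1| < ϵ/3.
Take δ = ϵ/3. If 0 < |x − 1| < δ then |(-3x + 13) − 10| = 3|x − 1| < 3·(ϵ/3) = ϵ.

δ = ϵ/3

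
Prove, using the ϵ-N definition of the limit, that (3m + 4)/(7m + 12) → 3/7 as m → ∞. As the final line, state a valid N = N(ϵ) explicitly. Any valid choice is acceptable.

N = (8/49)/ϵ

Fix ϵ > 0. For m ≥ 1, |(3m + 4)/(7m + 12) − (3/7)| = |-8|/(7(7m + 12)) = 8/(7(7m + 12)).
Since 7m + 12 ≥ 7m for m ≥ 1, this is ≤ 8/(7·7m) = (8/49)/m.
So |(3m + 4)/(7m + 12) − (3/7)| < ϵ whenever m > (8/49)/ϵ.
Take N = (8/49)/ϵ. If m > N then |(3m + 4)/(7m + 12) − (3/7)| ≤ (8/49)/m < ϵ.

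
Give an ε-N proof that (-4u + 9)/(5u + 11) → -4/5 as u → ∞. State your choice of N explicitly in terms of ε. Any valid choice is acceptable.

N = (89/25)/ε

Let ε > 0 be given. We seek N > 0 such that u > N implies |(-4u + 9)/(5u + 11) + 4/5| < ε.
(-4u + 9)/(5u + 11) + 4/5 = (5(-4u + 9) − (-4)(5u + 11)) / (5(5u + 11)) = 89/(5(5u + 11)).
For u > 0 we have 5u + 11 > 5u, so |(-4u + 9)/(5u + 11) + 4/5| = 89/(5(5u + 11)) < 89/(5·5u) = (89/25)/u.
Thus |(-4u + 9)/(5u + 11) + 4/5| < ε whenever u > (89/25)/ε.
Take N = (89/25)/ε. If u > N then |(-4u + 9)/(5u + 11) + 4/5| < (89/25)/u < ε.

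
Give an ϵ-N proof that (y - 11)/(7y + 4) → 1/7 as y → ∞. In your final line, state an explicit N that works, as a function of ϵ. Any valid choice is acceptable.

Suppose ϵ > 0. We seek N > 0 such that y > N implies |(y - 11)/(7y + 4) − (1/7)| < ϵ.
(y - 11)/(7y + 4) − (1/7) = (7(y - 11) − (7y + 4)) / (7(7y + 4)) = -81/(7(7y + 4)).
For y > 0 we have 7y + 4 > 7y, so |(y - 11)/(7y + 4) − (1/7)| = 81/(7(7y + 4)) < 81/(7·7y) = (81/49)/y.
Thus |(y - 11)/(7y + 4) − (1/7)| < ϵ whenever y > (81/49)/ϵ.
Take N = (81/49)/ϵ. If y > N then |(y - 11)/(7y + 4) − (1/7)| < (81/49)/y < ϵ.

N = (81/49)/ϵ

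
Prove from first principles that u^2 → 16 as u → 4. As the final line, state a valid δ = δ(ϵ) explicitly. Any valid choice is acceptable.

Let ϵ > 0 be given. We seek δ > 0 with 0 < |u − 4| < δ ⇒ |u^2 − 16| < ϵ.
Factor: u^2 − 16 = (u − 4)(u + 4), so |u^2 − 16| = |u − 4|·|u + 4|.
Restrict δ ≤ 1. Then |u − 4| < 1 gives |u| < 5, so by the triangle inequality |u + 4| ≤ 5 + 4 = 9.
Hence |u^2 − 16| ≤ 9|u − 4|, which is < ϵ once |u − 4| < ϵ/9.
Take δ = min(1, ϵ/9). If 0 < |u − 4| < δ then both bounds hold and |u^2 − 16| ≤ 9|u − 4| < 9·(ϵ/9) = ϵ.

δ = min(1, ϵ/9)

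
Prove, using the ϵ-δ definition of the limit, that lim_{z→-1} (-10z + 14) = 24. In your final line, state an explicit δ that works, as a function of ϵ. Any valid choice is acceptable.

δ = ϵ/10

Let ϵ > 0 be given. We need δ > 0 so that 0 < |z + 1| < δ implies |(-10z + 14) − 24| < ϵ.
|(-10z + 14) − 24| = |-10z - 10| = 10|z + 1|.
Thus it suffices that |z + 1| < ϵ/10.
Take δ = ϵ/10. If 0 < |z + 1| < δ then |(-10z + 14) − 24| = 10|z + 1| < 10·(ϵ/10) = ϵ.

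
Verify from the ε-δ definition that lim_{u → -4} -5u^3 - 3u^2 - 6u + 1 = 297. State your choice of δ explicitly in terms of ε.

Let ε > 0. We want δ > 0 such that 0 < |u + 4| < δ implies |(-5u^3 - 3u^2 - 6u + 1) − 297| < ε.
(-5u^3 - 3u^2 - 6u + 1) − 297 = -5u^3 - 3u^2 - 6u - 296 = (u + 4)(-5u^2 + 17u - 74).
So |(-5u^3 - 3u^2 - 6u + 1) − 297| = |u + 4|·|-5u^2 + 17u - 74|.
Require δ ≤ 2. Then |u + 4| < 2 gives |u| < 6, and by the triangle inequality |-5u^2 + 17u - 74| ≤ 5·6^2 + 17·6 + 74 = 356.
Hence |(-5u^3 - 3u^2 - 6u + 1) − 297| ≤ 356|u + 4| < ε provided |u + 4| < ε/356.
Choosing δ = min(2, ε/356) ensures both conditions, hence |(-5u^3 - 3u^2 - 6u + 1) − 297| < ε.

δ = min(2, ε/356)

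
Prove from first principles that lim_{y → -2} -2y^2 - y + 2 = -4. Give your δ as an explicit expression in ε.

Let ε > 0 be given. We want δ > 0 such that 0 < |y + 2| < δ implies |(-2y^2 - y + 2) + 4| < ε.
(-2y^2 - y + 2) + 4 = -2y^2 - y + 6 = (y + 2)(-2y + 3).
So |(-2y^2 - y + 2) + 4| = |y + 2|·|-2y + 3|.
Require δ ≤ 1. Then |y + 2| < 1 gives |y| < 3, and by the triangle inequality |-2y + 3| ≤ 2·3 + 3 = 9.
Hence |(-2y^2 - y + 2) + 4| ≤ 9|y + 2| < ε provided |y + 2| < ε/9.
Choosing δ = min(1, ε/9) ensures both conditions, hence |(-2y^2 - y + 2) + 4| < ε.

δ = min(1, ε/9)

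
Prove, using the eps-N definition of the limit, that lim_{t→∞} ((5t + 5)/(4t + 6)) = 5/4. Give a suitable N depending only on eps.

N = (5/8)/eps

Fix eps > 0. We seek N > 0 such that t > N implies |(5t + 5)/(4t + 6) − (5/4)| < eps.
(5t + 5)/(4t + 6) − (5/4) = (4(5t + 5) − 5(4t + 6)) / (4(4t + 6)) = -10/(4(4t + 6)).
For t > 0 we have 4t + 6 > 4t, so |(5t + 5)/(4t + 6) − (5/4)| = 10/(4(4t + 6)) < 10/(4·4t) = (5/8)/t.
Thus |(5t + 5)/(4t + 6) − (5/4)| < eps whenever t > (5/8)/eps.
Take N = (5/8)/eps. If t > N then |(5t + 5)/(4t + 6) − (5/4)| < (5/8)/t < eps.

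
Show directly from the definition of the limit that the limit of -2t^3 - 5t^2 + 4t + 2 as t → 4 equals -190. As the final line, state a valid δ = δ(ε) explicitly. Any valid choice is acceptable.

δ = min(2, ε/198)

Fix ε > 0. We want δ > 0 such that 0 < |t − 4| < δ implies |(-2t^3 - 5t^2 + 4t + 2) + 190| < ε.
(-2t^3 - 5t^2 + 4t + 2) + 190 = -2t^3 - 5t^2 + 4t + 192 = (t − 4)(-2t^2 - 13t - 48).
So |(-2t^3 - 5t^2 + 4t + 2) + 190| = |t − 4|·|-2t^2 - 13t - 48|.
Require δ ≤ 2. Then |t − 4| < 2 gives |t| < 6, and by the triangle inequality |-2t^2 - 13t - 48| ≤ 2·6^2 + 13·6 + 48 = 198.
Hence |(-2t^3 - 5t^2 + 4t + 2) + 190| ≤ 198|t − 4| < ε provided |t − 4| < ε/198.
Take δ = min(2, ε/198). Then 0 < |t − 4| < δ gives both |t − 4| < 2 and |t − 4| < ε/198, so |(-2t^3 - 5t^2 + 4t + 2) + 190| < ε.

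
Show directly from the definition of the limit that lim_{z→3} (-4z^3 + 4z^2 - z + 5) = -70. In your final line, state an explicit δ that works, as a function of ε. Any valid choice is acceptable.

δ = min(1, ε/121)

Let ε > 0 be given. We want δ > 0 such that 0 < |z − 3| < δ implies |(-4z^3 + 4z^2 - z + 5) + 70| < ε.
(-4z^3 + 4z^2 - z + 5) + 70 = -4z^3 + 4z^2 - z + 75 = (z − 3)(-4z^2 - 8z - 25).
So |(-4z^3 + 4z^2 - z + 5) + 70| = |z − 3|·|-4z^2 - 8z - 25|.
Assume first that |z − 3| < 1, so |z| < 4. Then |-4z^2 - 8z - 25| ≤ 4·4^2 + 8·4 + 25 = 121.
Hence |(-4z^3 + 4z^2 - z + 5) + 70| ≤ 121|z − 3| < ε provided |z − 3| < ε/121.
Choosing δ = min(1, ε/121) ensures both conditions, hence |(-4z^3 + 4z^2 - z + 5) + 70| < ε.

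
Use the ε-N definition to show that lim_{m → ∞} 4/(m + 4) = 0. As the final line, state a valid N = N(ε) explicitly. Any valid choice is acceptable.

Suppose ε > 0. For m ≥ 1, |4/(m + 4) − 0| = 4/(m + 4) ≤ 4/m.
We need 4/m < ε, i.e. m > 4/ε.
Take N = 4/ε. If m > N then |4/(m + 4)| ≤ 4/m < ε.

N = 4/ε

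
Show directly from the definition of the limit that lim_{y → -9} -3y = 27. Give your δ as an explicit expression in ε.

Fix ε > 0. We need δ > 0 so that 0 < |y + 9| < δ implies |(-3y) − 27| < ε.
|(-3y) − 27| = |-3y - 27| = 3|y + 9|.
So 3|y + 9| < ε exactly when |y + 9| < ε/3.
Choosing δ = ε/3 gives |(-3y) − 27| = 3|y + 9| < ε whenever |y + 9| < δ.

δ = ε/3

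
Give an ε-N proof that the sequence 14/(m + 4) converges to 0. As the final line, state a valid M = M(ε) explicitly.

M = 14/ε

Fix ε > 0. For m ≥ 1, |14/(m + 4) − 0| = 14/(m + 4) ≤ 14/m.
We need 14/m < ε, i.e. m > 14/ε.
Take M = 14/ε. If m > M then |14/(m + 4)| ≤ 14/m < ε.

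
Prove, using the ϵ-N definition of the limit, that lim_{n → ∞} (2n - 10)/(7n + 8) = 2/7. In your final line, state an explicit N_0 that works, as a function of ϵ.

N_0 = (86/49)/ϵ

Let ϵ > 0. For n ≥ 1, |(2n - 10)/(7n + 8) − (2/7)| = |-86|/(7(7n + 8)) = 86/(7(7n + 8)).
Since 7n + 8 ≥ 7n for n ≥ 1, this is ≤ 86/(7·7n) = (86/49)/n.
So |(2n - 10)/(7n + 8) − (2/7)| < ϵ whenever n > (86/49)/ϵ.
Take N_0 = (86/49)/ϵ. If n > N_0 then |(2n - 10)/(7n + 8) − (2/7)| ≤ (86/49)/n < ϵ.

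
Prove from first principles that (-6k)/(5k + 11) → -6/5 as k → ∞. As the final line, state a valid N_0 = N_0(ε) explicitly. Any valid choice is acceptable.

N_0 = (66/25)/ε

Suppose ε > 0. For k ≥ 1, |(-6k)/(5k + 11) + 6/5| = |66|/(5(5k + 11)) = 66/(5(5k + 11)).
Since 5k + 11 ≥ 5k for k ≥ 1, this is ≤ 66/(5·5k) = (66/25)/k.
So |(-6k)/(5k + 11) + 6/5| < ε whenever k > (66/25)/ε.
Take N_0 = (66/25)/ε. If k > N_0 then |(-6k)/(5k + 11) + 6/5| ≤ (66/25)/k < ε.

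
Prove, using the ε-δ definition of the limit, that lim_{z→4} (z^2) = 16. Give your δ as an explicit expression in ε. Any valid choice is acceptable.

Fix ε > 0. We seek δ > 0 with 0 < |z − 4| < δ ⇒ |z^2 − 16| < ε.
Factor: z^2 − 16 = (z − 4)(z + 4), so |z^2 − 16| = |z − 4|·|z + 4|.
Restrict δ ≤ 1. Then |z − 4| < 1 gives |z| < 5, so by the triangle inequality |z + 4| ≤ 5 + 4 = 9.
Hence |z^2 − 16| ≤ 9|z − 4|, which is < ε once |z − 4| < ε/9.
Take δ = min(1, ε/9). If 0 < |z − 4| < δ then both bounds hold and |z^2 − 16| ≤ 9|z − 4| < 9·(ε/9) = ε.

δ = min(1, ε/9)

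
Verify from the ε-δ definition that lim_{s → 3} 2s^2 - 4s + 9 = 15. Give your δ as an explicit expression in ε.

δ = min(1, ε/10)

Let ε > 0. We want δ > 0 such that 0 < |s − 3| < δ implies |(2s^2 - 4s + 9) − 15| < ε.
(2s^2 - 4s + 9) − 15 = 2s^2 - 4s - 6 = (s − 3)(2s + 2).
So |(2s^2 - 4s + 9) − 15| = |s − 3|·|2s + 2|.
Assume first that |s − 3| < 1, so |s| < 4. Then |2s + 2| ≤ 2·4 + 2 = 10.
Hence |(2s^2 - 4s + 9) − 15| ≤ 10|s − 3| < ε provided |s − 3| < ε/10.
Take δ = min(1, ε/10). Then 0 < |s − 3| < δ gives both |s − 3| < 1 and |s − 3| < ε/10, so |(2s^2 - 4s + 9) − 15| < ε.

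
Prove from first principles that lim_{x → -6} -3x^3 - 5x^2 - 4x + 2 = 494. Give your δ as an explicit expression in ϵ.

δ = min(1, ϵ/320)

Fix ϵ > 0. We want δ > 0 such that 0 < |x + 6| < δ implies |(-3x^3 - 5x^2 - 4x + 2) − 494| < ϵ.
(-3x^3 - 5x^2 - 4x + 2) − 494 = -3x^3 - 5x^2 - 4x - 492 = (x + 6)(-3x^2 + 13x - 82).
So |(-3x^3 - 5x^2 - 4x + 2) − 494| = |x + 6|·|-3x^2 + 13x - 82|.
Assume first that |x + 6| < 1, so |x| < 7. Then |-3x^2 + 13x - 82| ≤ 3·7^2 + 13·7 + 82 = 320.
Hence |(-3x^3 - 5x^2 - 4x + 2) − 494| ≤ 320|x + 6| < ϵ provided |x + 6| < ϵ/320.
Choosing δ = min(1, ϵ/320) ensures both conditions, hence |(-3x^3 - 5x^2 - 4x + 2) − 494| < ϵ.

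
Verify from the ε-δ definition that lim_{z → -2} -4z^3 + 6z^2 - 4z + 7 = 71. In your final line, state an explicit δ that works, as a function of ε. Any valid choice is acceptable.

Fix ε > 0. We want δ > 0 such that 0 < |z + 2| < δ implies |(-4z^3 + 6z^2 - 4z + 7) − 71| < ε.
(-4z^3 + 6z^2 - 4z + 7) − 71 = -4z^3 + 6z^2 - 4z - 64 = (z + 2)(-4z^2 + 14z - 32).
So |(-4z^3 + 6z^2 - 4z + 7) − 71| = |z + 2|·|-4z^2 + 14z - 32|.
Assume first that |z + 2| < 1, so |z| < 3. Then |-4z^2 + 14z - 32| ≤ 4·3^2 + 14·3 + 32 = 110.
Hence |(-4z^3 + 6z^2 - 4z + 7) − 71| ≤ 110|z + 2| < ε provided |z + 2| < ε/110.
Take δ = min(1, ε/110). Then 0 < |z + 2| < δ gives both |z + 2| < 1 and |z + 2| < ε/110, so |(-4z^3 + 6z^2 - 4z + 7) − 71| < ε.

δ = min(1, ε/110)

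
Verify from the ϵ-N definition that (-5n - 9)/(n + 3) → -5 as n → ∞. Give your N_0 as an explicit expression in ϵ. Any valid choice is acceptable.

N_0 = 6/ϵ

Suppose ϵ > 0. For n ≥ 1, |(-5n - 9)/(n + 3) + 5| = |6|/((n + 3)) = 6/((n + 3)).
Since n + 3 ≥ n for n ≥ 1, this is ≤ 6/(n) = 6/n.
So |(-5n - 9)/(n + 3) + 5| < ϵ whenever n > 6/ϵ.
Take N_0 = 6/ϵ. If n > N_0 then |(-5n - 9)/(n + 3) + 5| ≤ 6/n < ϵ.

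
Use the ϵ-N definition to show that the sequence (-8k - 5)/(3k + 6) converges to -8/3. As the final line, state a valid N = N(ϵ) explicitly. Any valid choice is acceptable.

N = (11/3)/ϵ

Fix ϵ > 0. For k ≥ 1, |(-8k - 5)/(3k + 6) + 8/3| = |33|/(3(3k + 6)) = 33/(3(3k + 6)).
Since 3k + 6 ≥ 3k for k ≥ 1, this is ≤ 33/(3·3k) = (11/3)/k.
So |(-8k - 5)/(3k + 6) + 8/3| < ϵ whenever k > (11/3)/ϵ.
Take N = (11/3)/ϵ. If k > N then |(-8k - 5)/(3k + 6) + 8/3| ≤ (11/3)/k < ϵ.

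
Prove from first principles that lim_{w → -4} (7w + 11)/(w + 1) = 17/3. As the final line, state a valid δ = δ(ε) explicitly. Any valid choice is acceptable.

Let ε > 0. We want δ > 0 with 0 < |w + 4| < δ ⇒ |(7w + 11)/(w + 1) − (17/3)| < ε.
Combining over a common denominator, (7w + 11)/(w + 1) − (17/3) = [(7w + 11)·(-3) − (-17)·(w + 1)] / [(-3)·(w + 1)] = -4(w + 4) / ((-3)(w + 1)).
So |(7w + 11)/(w + 1) − (17/3)| = 4|w + 4| / (3·|w + 1|).
Require δ ≤ 3/2, so |w + 1| ≥ |-3| − |w + 4| > 3 − 3/2 = 3/2.
Hence |(7w + 11)/(w + 1) − (17/3)| < 4|w + 4|/(3·(3/2)) = (8/9)|w + 4|, which is < ε once |w + 4| < (9/8)ε.
Take δ = min(3/2, (9/8)ε). Then 0 < |w + 4| < δ forces both bounds, so |(7w + 11)/(w + 1) − (17/3)| < ε.

δ = min(3/2, (9/8)ε)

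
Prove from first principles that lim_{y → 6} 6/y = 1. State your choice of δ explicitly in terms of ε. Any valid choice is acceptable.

δ = min(3, 3ε)

Let ε > 0 be given. We seek δ > 0 such that 0 < |y − 6| < δ implies |6/y − 1| < ε.
|6/y − 1| = 6·|6 − y|/(6·|y|) = 6|y − 6|/(6|y|).
Require δ ≤ 3 so that |y| > 6 − 3 = 3, hence 6|y| > 18.
Then |6/y − 1| < 6|y − 6|/18, which is < ε when |y − 6| < 3ε.
Take δ = min(3, 3ε). Then 0 < |y − 6| < δ gives both |y − 6| < 3 and |y − 6| < 3ε, so |6/y − 1| < ε.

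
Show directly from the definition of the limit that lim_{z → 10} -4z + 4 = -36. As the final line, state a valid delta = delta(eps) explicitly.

Let eps > 0 be given. We need delta > 0 so that 0 < |z − 10| < delta implies |(-4z + 4) + 36| < eps.
|(-4z + 4) + 36| = |-4z + 40| = 4|z − 10|.
Thus it suffices that |z − 10| < eps/4.
Take delta = eps/4. If 0 < |z − 10| < delta then |(-4z + 4) + 36| = 4|z − 10| < 4·(eps/4) = eps.

delta = eps/4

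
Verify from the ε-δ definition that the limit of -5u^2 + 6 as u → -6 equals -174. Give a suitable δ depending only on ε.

Fix ε > 0. We want δ > 0 such that 0 < |u + 6| < δ implies |(-5u^2 + 6) + 174| < ε.
(-5u^2 + 6) + 174 = -5u^2 + 180 = (u + 6)(-5u + 30).
So |(-5u^2 + 6) + 174| = |u + 6|·|-5u + 30|.
Require δ ≤ 2. Then |u + 6| < 2 gives |u| < 8, and by the triangle inequality |-5u + 30| ≤ 5·8 + 30 = 70.
Hence |(-5u^2 + 6) + 174| ≤ 70|u + 6| < ε provided |u + 6| < ε/70.
Take δ = min(2, ε/70). Then 0 < |u + 6| < δ gives both |u + 6| < 2 and |u + 6| < ε/70, so |(-5u^2 + 6) + 174| < ε.

δ = min(2, ε/70)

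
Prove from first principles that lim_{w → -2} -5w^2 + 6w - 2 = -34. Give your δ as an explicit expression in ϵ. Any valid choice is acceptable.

δ = min(1, ϵ/31)

Let ϵ > 0. We want δ > 0 such that 0 < |w + 2| < δ implies |(-5w^2 + 6w - 2) + 34| < ϵ.
(-5w^2 + 6w - 2) + 34 = -5w^2 + 6w + 32 = (w + 2)(-5w + 16).
So |(-5w^2 + 6w - 2) + 34| = |w + 2|·|-5w + 16|.
Assume first that |w + 2| < 1, so |w| < 3. Then |-5w + 16| ≤ 5·3 + 16 = 31.
Hence |(-5w^2 + 6w - 2) + 34| ≤ 31|w + 2| < ϵ provided |w + 2| < ϵ/31.
Choosing δ = min(1, ϵ/31) ensures both conditions, hence |(-5w^2 + 6w - 2) + 34| < ϵ.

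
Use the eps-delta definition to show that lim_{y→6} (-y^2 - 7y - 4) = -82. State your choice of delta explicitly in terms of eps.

Let eps > 0. We want delta > 0 such that 0 < |y − 6| < delta implies |(-y^2 - 7y - 4) + 82| < eps.
(-y^2 - 7y - 4) + 82 = -y^2 - 7y + 78 = (y − 6)(-y - 13).
So |(-y^2 - 7y - 4) + 82| = |y − 6|·|-y - 13|.
Require delta ≤ 1. Then |y − 6| < 1 gives |y| < 7, and by the triangle inequality |-y - 13| ≤ 7 + 13 = 20.
Hence |(-y^2 - 7y - 4) + 82| ≤ 20|y − 6| < eps provided |y − 6| < eps/20.
Take delta = min(1, eps/20). Then 0 < |y − 6| < delta gives both |y − 6| < 1 and |y − 6| < eps/20, so |(-y^2 - 7y - 4) + 82| < eps.

delta = min(1, eps/20)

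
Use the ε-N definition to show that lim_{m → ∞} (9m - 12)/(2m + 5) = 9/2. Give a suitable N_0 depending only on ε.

Fix ε > 0. For m ≥ 1, |(9m - 12)/(2m + 5) − (9/2)| = |-69|/(2(2m + 5)) = 69/(2(2m + 5)).
Since 2m + 5 ≥ 2m for m ≥ 1, this is ≤ 69/(2·2m) = (69/4)/m.
So |(9m - 12)/(2m + 5) − (9/2)| < ε whenever m > (69/4)/ε.
Take N_0 = (69/4)/ε. If m > N_0 then |(9m - 12)/(2m + 5) − (9/2)| ≤ (69/4)/m < ε.

N_0 = (69/4)/ε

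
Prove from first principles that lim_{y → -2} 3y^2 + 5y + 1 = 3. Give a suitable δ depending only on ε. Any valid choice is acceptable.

Let ε > 0. We want δ > 0 such that 0 < |y + 2| < δ implies |(3y^2 + 5y + 1) − 3| < ε.
(3y^2 + 5y + 1) − 3 = 3y^2 + 5y - 2 = (y + 2)(3y - 1).
So |(3y^2 + 5y + 1) − 3| = |y + 2|·|3y - 1|.
Require δ ≤ 1. Then |y + 2| < 1 gives |y| < 3, and by the triangle inequality |3y - 1| ≤ 3·3 + 1 = 10.
Hence |(3y^2 + 5y + 1) − 3| ≤ 10|y + 2| < ε provided |y + 2| < ε/10.
Choosing δ = min(1, ε/10) ensures both conditions, hence |(3y^2 + 5y + 1) − 3| < ε.

δ = min(1, ε/10)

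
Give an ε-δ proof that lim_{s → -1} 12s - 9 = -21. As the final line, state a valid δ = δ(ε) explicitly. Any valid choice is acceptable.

Let ε > 0. We need δ > 0 so that 0 < |s + 1| < δ implies |(12s - 9) + 21| < ε.
|(12s - 9) + 21| = |12s + 12| = 12|s + 1|.
So 12|s + 1| < ε exactly when |s + 1| < ε/12.
Choosing δ = ε/12 gives |(12s - 9) + 21| = 12|s + 1| < ε whenever |s + 1| < δ.

δ = ε/12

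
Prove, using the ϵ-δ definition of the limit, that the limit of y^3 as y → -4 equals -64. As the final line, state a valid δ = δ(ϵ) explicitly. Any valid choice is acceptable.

δ = min(1, ϵ/61)

Suppose ϵ > 0. We seek δ > 0 with 0 < |y + 4| < δ ⇒ |y^3 + 64| < ϵ.
Factor: y^3 + 64 = (y + 4)(y^2 - 4y + 16), so |y^3 + 64| = |y + 4|·|y^2 - 4y + 16|.
Restrict δ ≤ 1. Then |y + 4| < 1 gives |y| < 5, so by the triangle inequality |y^2 - 4y + 16| ≤ 5^2 + 4·5 + 16 = 61.
Hence |y^3 + 64| ≤ 61|y + 4|, which is < ϵ once |y + 4| < ϵ/61.
Take δ = min(1, ϵ/61). If 0 < |y + 4| < δ then both bounds hold and |y^3 + 64| ≤ 61|y + 4| < 61·(ϵ/61) = ϵ.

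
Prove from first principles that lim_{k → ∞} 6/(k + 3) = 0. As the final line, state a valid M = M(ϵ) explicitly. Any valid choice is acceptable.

Suppose ϵ > 0. For k ≥ 1, |6/(k + 3) − 0| = 6/(k + 3) ≤ 6/k.
We need 6/k < ϵ, i.e. k > 6/ϵ.
Take M = 6/ϵ. If k > M then |6/(k + 3)| ≤ 6/k < ϵ.

M = 6/ϵ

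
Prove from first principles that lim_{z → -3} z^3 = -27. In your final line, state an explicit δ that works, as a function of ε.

δ = min(2, ε/49)

Suppose ε > 0. We seek δ > 0 with 0 < |z + 3| < δ ⇒ |z^3 + 27| < ε.
Factor: z^3 + 27 = (z + 3)(z^2 - 3z + 9), so |z^3 + 27| = |z + 3|·|z^2 - 3z + 9|.
Impose δ ≤ 2 so that |z| < 5; then |z^2 - 3z + 9| ≤ 49.
Hence |z^3 + 27| ≤ 49|z + 3|, which is < ε once |z + 3| < ε/49.
Take δ = min(2, ε/49). If 0 < |z + 3| < δ then both bounds hold and |z^3 + 27| ≤ 49|z + 3| < 49·(ε/49) = ε.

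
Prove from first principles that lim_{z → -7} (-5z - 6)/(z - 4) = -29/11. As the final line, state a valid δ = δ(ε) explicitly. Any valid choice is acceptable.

Let ε > 0 be given. We want δ > 0 with 0 < |z + 7| < δ ⇒ |(-5z - 6)/(z - 4) + 29/11| < ε.
Combining over a common denominator, (-5z - 6)/(z - 4) + 29/11 = [(-5z - 6)·(-11) − 29·(z - 4)] / [(-11)·(z - 4)] = 26(z + 7) / ((-11)(z - 4)).
So |(-5z - 6)/(z - 4) + 29/11| = 26|z + 7| / (11·|z − 4|).
Restrict δ ≤ 11/2. Then |z + 7| < 11/2 gives |z − 4| = |(z + 7) + (-11)| ≥ 11 − 11/2 = 11/2.
Hence |(-5z - 6)/(z - 4) + 29/11| < 26|z + 7|/(11·(11/2)) = (52/121)|z + 7|, which is < ε once |z + 7| < (121/52)ε.
Take δ = min(11/2, (121/52)ε). Then 0 < |z + 7| < δ forces both bounds, so |(-5z - 6)/(z - 4) + 29/11| < ε.

δ = min(11/2, (121/52)ε)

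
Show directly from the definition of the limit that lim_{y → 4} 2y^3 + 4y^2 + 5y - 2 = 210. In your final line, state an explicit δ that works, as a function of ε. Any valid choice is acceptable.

δ = min(2, ε/197)

Let ε > 0. We want δ > 0 such that 0 < |y − 4| < δ implies |(2y^3 + 4y^2 + 5y - 2) − 210| < ε.
(2y^3 + 4y^2 + 5y - 2) − 210 = 2y^3 + 4y^2 + 5y - 212 = (y − 4)(2y^2 + 12y + 53).
So |(2y^3 + 4y^2 + 5y - 2) − 210| = |y − 4|·|2y^2 + 12y + 53|.
Require δ ≤ 2. Then |y − 4| < 2 gives |y| < 6, and by the triangle inequality |2y^2 + 12y + 53| ≤ 2·6^2 + 12·6 + 53 = 197.
Hence |(2y^3 + 4y^2 + 5y - 2) − 210| ≤ 197|y − 4| < ε provided |y − 4| < ε/197.
Choosing δ = min(2, ε/197) ensures both conditions, hence |(2y^3 + 4y^2 + 5y - 2) − 210| < ε.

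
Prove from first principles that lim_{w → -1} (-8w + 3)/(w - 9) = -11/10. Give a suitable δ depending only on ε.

δ = min(5, (50/69)ε)

Let ε > 0 be given. We want δ > 0 with 0 < |w + 1| < δ ⇒ |(-8w + 3)/(w - 9) + 11/10| < ε.
Combining over a common denominator, (-8w + 3)/(w - 9) + 11/10 = [(-8w + 3)·(-10) − 11·(w - 9)] / [(-10)·(w - 9)] = 69(w + 1) / ((-10)(w - 9)).
So |(-8w + 3)/(w - 9) + 11/10| = 69|w + 1| / (10·|w − 9|).
Restrict δ ≤ 5. Then |w + 1| < 5 gives |w − 9| = |(w + 1) + (-10)| ≥ 10 − 5 = 5.
Hence |(-8w + 3)/(w - 9) + 11/10| < 69|w + 1|/(10·5) = (69/50)|w + 1|, which is < ε once |w + 1| < (50/69)ε.
Take δ = min(5, (50/69)ε). Then 0 < |w + 1| < δ forces both bounds, so |(-8w + 3)/(w - 9) + 11/10| < ε.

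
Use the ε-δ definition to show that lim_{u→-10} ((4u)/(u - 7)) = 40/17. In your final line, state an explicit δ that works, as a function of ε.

δ = min(17/2, (289/56)ε)

Let ε > 0 be given. We want δ > 0 with 0 < |u + 10| < δ ⇒ |(4u)/(u - 7) − (40/17)| < ε.
Combining over a common denominator, (4u)/(u - 7) − (40/17) = [(4u)·(-17) − (-40)·(u - 7)] / [(-17)·(u - 7)] = -28(u + 10) / ((-17)(u - 7)).
So |(4u)/(u - 7) − (40/17)| = 28|u + 10| / (17·|u − 7|).
Restrict δ ≤ 17/2. Then |u + 10| < 17/2 gives |u − 7| = |(u + 10) + (-17)| ≥ 17 − 17/2 = 17/2.
Hence |(4u)/(u - 7) − (40/17)| < 28|u + 10|/(17·(17/2)) = (56/289)|u + 10|, which is < ε once |u + 10| < (289/56)ε.
Take δ = min(17/2, (289/56)ε). Then 0 < |u + 10| < δ forces both bounds, so |(4u)/(u - 7) − (40/17)| < ε.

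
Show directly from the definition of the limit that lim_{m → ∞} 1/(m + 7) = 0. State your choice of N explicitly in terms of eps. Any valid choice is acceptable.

Let eps > 0. For m ≥ 1, |1/(m + 7) − 0| = 1/(m + 7) ≤ 1/m.
We need 1/m < eps, i.e. m > 1/eps.
Take N = 1/eps. If m > N then |1/(m + 7)| ≤ 1/m < eps.

N = 1/eps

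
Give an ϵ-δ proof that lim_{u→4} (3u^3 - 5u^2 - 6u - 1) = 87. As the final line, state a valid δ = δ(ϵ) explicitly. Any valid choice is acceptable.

δ = min(2, ϵ/172)

Fix ϵ > 0. We want δ > 0 such that 0 < |u − 4| < δ implies |(3u^3 - 5u^2 - 6u - 1) − 87| < ϵ.
(3u^3 - 5u^2 - 6u - 1) − 87 = 3u^3 - 5u^2 - 6u - 88 = (u − 4)(3u^2 + 7u + 22).
So |(3u^3 - 5u^2 - 6u - 1) − 87| = |u − 4|·|3u^2 + 7u + 22|.
Require δ ≤ 2. Then |u − 4| < 2 gives |u| < 6, and by the triangle inequality |3u^2 + 7u + 22| ≤ 3·6^2 + 7·6 + 22 = 172.
Hence |(3u^3 - 5u^2 - 6u - 1) − 87| ≤ 172|u − 4| < ϵ provided |u − 4| < ϵ/172.
Choosing δ = min(2, ϵ/172) ensures both conditions, hence |(3u^3 - 5u^2 - 6u - 1) − 87| < ϵ.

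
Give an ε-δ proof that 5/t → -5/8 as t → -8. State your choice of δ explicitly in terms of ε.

Let ε > 0. We seek δ > 0 such that 0 < |t + 8| < δ implies |5/t + 5/8| < ε.
|5/t + 5/8| = 5·|-8 − t|/(8·|t|) = 5|t + 8|/(8|t|).
Restrict δ ≤ 4. Then |t + 8| < 4 gives |t| > 4, so 8|t| > 32.
Then |5/t + 5/8| < 5|t + 8|/32, which is < ε when |t + 8| < (32/5)ε.
Take δ = min(4, (32/5)ε). Then 0 < |t + 8| < δ gives both |t + 8| < 4 and |t + 8| < (32/5)ε, so |5/t + 5/8| < ε.

δ = min(4, (32/5)ε)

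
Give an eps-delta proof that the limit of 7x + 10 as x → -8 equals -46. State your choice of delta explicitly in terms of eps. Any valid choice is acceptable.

Suppose eps > 0. We need delta > 0 so that 0 < |x + 8| < delta implies |(7x + 10) + 46| < eps.
|(7x + 10) + 46| = |7x + 56| = 7|x + 8|.
Thus it suffices that |x + 8| < eps/7.
Take delta = eps/7. If 0 < |x + 8| < delta then |(7x + 10) + 46| = 7|x + 8| < 7·(eps/7) = eps.

delta = eps/7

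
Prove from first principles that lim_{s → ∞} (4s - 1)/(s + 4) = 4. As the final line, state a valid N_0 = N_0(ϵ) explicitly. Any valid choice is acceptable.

N_0 = 17/ϵ

Let ϵ > 0 be given. We seek N_0 > 0 such that s > N_0 implies |(4s - 1)/(s + 4) − 4| < ϵ.
(4s - 1)/(s + 4) − 4 = ((4s - 1) − 4(s + 4)) / ((s + 4)) = -17/((s + 4)).
For s > 0 we have s + 4 > s, so |(4s - 1)/(s + 4) − 4| = 17/((s + 4)) < 17/(s) = 17/s.
Thus |(4s - 1)/(s + 4) − 4| < ϵ whenever s > 17/ϵ.
Take N_0 = 17/ϵ. If s > N_0 then |(4s - 1)/(s + 4) − 4| < 17/s < ϵ.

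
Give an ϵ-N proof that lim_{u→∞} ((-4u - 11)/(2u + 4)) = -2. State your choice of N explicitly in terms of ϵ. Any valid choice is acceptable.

N = (3/2)/ϵ

Let ϵ > 0. We seek N > 0 such that u > N implies |(-4u - 11)/(2u + 4) + 2| < ϵ.
(-4u - 11)/(2u + 4) + 2 = (2(-4u - 11) − (-4)(2u + 4)) / (2(2u + 4)) = -6/(2(2u + 4)).
For u > 0 we have 2u + 4 > 2u, so |(-4u - 11)/(2u + 4) + 2| = 6/(2(2u + 4)) < 6/(2·2u) = (3/2)/u.
Thus |(-4u - 11)/(2u + 4) + 2| < ϵ whenever u > (3/2)/ϵ.
Take N = (3/2)/ϵ. If u > N then |(-4u - 11)/(2u + 4) + 2| < (3/2)/u < ϵ.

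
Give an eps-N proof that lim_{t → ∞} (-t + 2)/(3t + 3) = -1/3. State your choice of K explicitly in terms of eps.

Let eps > 0 be given. We seek K > 0 such that t > K implies |(-t + 2)/(3t + 3) + 1/3| < eps.
(-t + 2)/(3t + 3) + 1/3 = (3(-t + 2) − (-1)(3t + 3)) / (3(3t + 3)) = 9/(3(3t + 3)).
For t > 0 we have 3t + 3 > 3t, so |(-t + 2)/(3t + 3) + 1/3| = 9/(3(3t + 3)) < 9/(3·3t) = 1/t.
Thus |(-t + 2)/(3t + 3) + 1/3| < eps whenever t > 1/eps.
Take K = 1/eps. If t > K then |(-t + 2)/(3t + 3) + 1/3| < 1/t < eps.

K = 1/eps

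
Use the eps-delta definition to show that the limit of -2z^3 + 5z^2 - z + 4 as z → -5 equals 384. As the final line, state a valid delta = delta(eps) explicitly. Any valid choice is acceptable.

delta = min(2, eps/279)

Suppose eps > 0. We want delta > 0 such that 0 < |z + 5| < delta implies |(-2z^3 + 5z^2 - z + 4) − 384| < eps.
(-2z^3 + 5z^2 - z + 4) − 384 = -2z^3 + 5z^2 - z - 380 = (z + 5)(-2z^2 + 15z - 76).
So |(-2z^3 + 5z^2 - z + 4) − 384| = |z + 5|·|-2z^2 + 15z - 76|.
Require delta ≤ 2. Then |z + 5| < 2 gives |z| < 7, and by the triangle inequality |-2z^2 + 15z - 76| ≤ 2·7^2 + 15·7 + 76 = 279.
Hence |(-2z^3 + 5z^2 - z + 4) − 384| ≤ 279|z + 5| < eps provided |z + 5| < eps/279.
Take delta = min(2, eps/279). Then 0 < |z + 5| < delta gives both |z + 5| < 2 and |z + 5| < eps/279, so |(-2z^3 + 5z^2 - z + 4) − 384| < eps.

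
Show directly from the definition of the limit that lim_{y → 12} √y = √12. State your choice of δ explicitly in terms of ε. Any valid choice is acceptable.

δ = min(12, √12·ε)

Fix ε > 0. We want δ > 0 such that 0 < |y − 12| < δ implies |√y − √12| < ε.
Rationalise: √y − √12 = (y − 12)/(√y + √12), so |√y − √12| = |y − 12|/(√y + √12).
Restrict δ ≤ 12 so that |y − 12| < 12 forces y > 0, and then √y + √12 > √12.
Hence |√y − √12| < |y − 12|/√12, which is < ε once |y − 12| < √12·ε.
Take δ = min(12, √12·ε). If 0 < |y − 12| < δ then y > 0 and |√y − √12| < |y − 12|/√12 < ε.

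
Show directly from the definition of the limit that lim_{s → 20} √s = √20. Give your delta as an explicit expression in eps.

delta = min(20, √20·eps)

Let eps > 0 be given. We want delta > 0 such that 0 < |s − 20| < delta implies |√s − √20| < eps.
Multiplying by the conjugate, |√s − √20| = |s − 20|/(√s + √20).
Restrict delta ≤ 20 so that |s − 20| < 20 forces s > 0, and then √s + √20 > √20.
Hence |√s − √20| < |s − 20|/√20, which is < eps once |s − 20| < √20·eps.
Take delta = min(20, √20·eps). If 0 < |s − 20| < delta then s > 0 and |√s − √20| < |s − 20|/√20 < eps.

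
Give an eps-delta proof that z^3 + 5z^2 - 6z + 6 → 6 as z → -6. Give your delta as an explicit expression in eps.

Suppose eps > 0. We want delta > 0 such that 0 < |z + 6| < delta implies |(z^3 + 5z^2 - 6z + 6) − 6| < eps.
(z^3 + 5z^2 - 6z + 6) − 6 = z^3 + 5z^2 - 6z = (z + 6)(z^2 - z).
So |(z^3 + 5z^2 - 6z + 6) − 6| = |z + 6|·|z^2 - z|.
Require delta ≤ 2. Then |z + 6| < 2 gives |z| < 8, and by the triangle inequality |z^2 - z| ≤ 8^2 + 8 = 72.
Hence |(z^3 + 5z^2 - 6z + 6) − 6| ≤ 72|z + 6| < eps provided |z + 6| < eps/72.
Take delta = min(2, eps/72). Then 0 < |z + 6| < delta gives both |z + 6| < 2 and |z + 6| < eps/72, so |(z^3 + 5z^2 - 6z + 6) − 6| < eps.

delta = min(2, eps/72)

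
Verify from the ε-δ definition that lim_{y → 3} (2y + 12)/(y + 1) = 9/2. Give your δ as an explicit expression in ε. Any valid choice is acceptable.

δ = min(2, (4/5)ε)

Suppose ε > 0. We want δ > 0 with 0 < |y − 3| < δ ⇒ |(2y + 12)/(y + 1) − (9/2)| < ε.
Combining over a common denominator, (2y + 12)/(y + 1) − (9/2) = [(2y + 12)·4 − 18·(y + 1)] / [4·(y + 1)] = -10(y − 3) / (4(y + 1)).
So |(2y + 12)/(y + 1) − (9/2)| = 10|y − 3| / (4·|y + 1|).
Require δ ≤ 2, so |y + 1| ≥ |4| − |y − 3| > 4 − 2 = 2.
Hence |(2y + 12)/(y + 1) − (9/2)| < 10|y − 3|/(4·2) = (5/4)|y − 3|, which is < ε once |y − 3| < (4/5)ε.
Take δ = min(2, (4/5)ε). Then 0 < |y − 3| < δ forces both bounds, so |(2y + 12)/(y + 1) − (9/2)| < ε.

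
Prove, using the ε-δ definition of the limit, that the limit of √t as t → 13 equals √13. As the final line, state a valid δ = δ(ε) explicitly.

Let ε > 0 be given. We want δ > 0 such that 0 < |t − 13| < δ implies |√t − √13| < ε.
Rationalise: √t − √13 = (t − 13)/(√t + √13), so |√t − √13| = |t − 13|/(√t + √13).
Restrict δ ≤ 13 so that |t − 13| < 13 forces t > 0, and then √t + √13 > √13.
Hence |√t − √13| < |t − 13|/√13, which is < ε once |t − 13| < √13·ε.
Take δ = min(13, √13·ε). If 0 < |t − 13| < δ then t > 0 and |√t − √13| < |t − 13|/√13 < ε.

δ = min(13, √13·ε)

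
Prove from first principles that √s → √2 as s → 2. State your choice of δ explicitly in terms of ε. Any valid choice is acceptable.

δ = min(2, √2·ε)

Let ε > 0. We want δ > 0 such that 0 < |s − 2| < δ implies |√s − √2| < ε.
Rationalise: √s − √2 = (s − 2)/(√s + √2), so |√s − √2| = |s − 2|/(√s + √2).
Restrict δ ≤ 2 so that |s − 2| < 2 forces s > 0, and then √s + √2 > √2.
Hence |√s − √2| < |s − 2|/√2, which is < ε once |s − 2| < √2·ε.
Take δ = min(2, √2·ε). If 0 < |s − 2| < δ then s > 0 and |√s − √2| < |s − 2|/√2 < ε.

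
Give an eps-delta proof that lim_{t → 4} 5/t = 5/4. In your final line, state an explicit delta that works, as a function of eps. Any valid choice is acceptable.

Fix eps > 0. We seek delta > 0 such that 0 < |t − 4| < delta implies |5/t − (5/4)| < eps.
|5/t − (5/4)| = 5·|4 − t|/(4·|t|) = 5|t − 4|/(4|t|).
Require delta ≤ 2 so that |t| > 4 − 2 = 2, hence 4|t| > 8.
Then |5/t − (5/4)| < 5|t − 4|/8, which is < eps when |t − 4| < (8/5)eps.
Take delta = min(2, (8/5)eps). Then 0 < |t − 4| < delta gives both |t − 4| < 2 and |t − 4| < (8/5)eps, so |5/t − (5/4)| < eps.

delta = min(2, (8/5)eps)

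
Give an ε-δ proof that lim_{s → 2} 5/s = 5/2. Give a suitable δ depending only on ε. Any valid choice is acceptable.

Let ε > 0 be given. We seek δ > 0 such that 0 < |s − 2| < δ implies |5/s − (5/2)| < ε.
|5/s − (5/2)| = 5·|2 − s|/(2·|s|) = 5|s − 2|/(2|s|).
Require δ ≤ 1 so that |s| > 2 − 1 = 1, hence 2|s| > 2.
Then |5/s − (5/2)| < 5|s − 2|/2, which is < ε when |s − 2| < (2/5)ε.
Take δ = min(1, (2/5)ε). Then 0 < |s − 2| < δ gives both |s − 2| < 1 and |s − 2| < (2/5)ε, so |5/s − (5/2)| < ε.

δ = min(1, (2/5)ε)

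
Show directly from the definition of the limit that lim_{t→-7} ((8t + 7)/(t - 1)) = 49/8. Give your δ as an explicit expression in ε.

δ = min(4, (32/15)ε)

Let ε > 0 be given. We want δ > 0 with 0 < |t + 7| < δ ⇒ |(8t + 7)/(t - 1) − (49/8)| < ε.
Combining over a common denominator, (8t + 7)/(t - 1) − (49/8) = [(8t + 7)·(-8) − (-49)·(t - 1)] / [(-8)·(t - 1)] = -15(t + 7) / ((-8)(t - 1)).
So |(8t + 7)/(t - 1) − (49/8)| = 15|t + 7| / (8·|t − 1|).
Require δ ≤ 4, so |t − 1| ≥ |-8| − |t + 7| > 8 − 4 = 4.
Hence |(8t + 7)/(t - 1) − (49/8)| < 15|t + 7|/(8·4) = (15/32)|t + 7|, which is < ε once |t + 7| < (32/15)ε.
Take δ = min(4, (32/15)ε). Then 0 < |t + 7| < δ forces both bounds, so |(8t + 7)/(t - 1) − (49/8)| < ε.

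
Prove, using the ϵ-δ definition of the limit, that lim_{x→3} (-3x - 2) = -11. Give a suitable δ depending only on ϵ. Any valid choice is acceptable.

δ = ϵ/3

Suppose ϵ > 0. We need δ > 0 so that 0 < |x − 3| < δ implies |(-3x - 2) + 11| < ϵ.
|(-3x - 2) + 11| = |-3x + 9| = 3|x − 3|.
So 3|x − 3| < ϵ exactly when |x − 3| < ϵ/3.
Choosing δ = ϵ/3 gives |(-3x - 2) + 11| = 3|x − 3| < ϵ whenever |x − 3| < δ.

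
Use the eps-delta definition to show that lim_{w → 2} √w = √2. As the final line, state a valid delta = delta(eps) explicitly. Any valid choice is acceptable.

delta = min(2, √2·eps)

Let eps > 0 be given. We want delta > 0 such that 0 < |w − 2| < delta implies |√w − √2| < eps.
Multiplying by the conjugate, |√w − √2| = |w − 2|/(√w + √2).
Restrict delta ≤ 2 so that |w − 2| < 2 forces w > 0, and then √w + √2 > √2.
Hence |√w − √2| < |w − 2|/√2, which is < eps once |w − 2| < √2·eps.
Take delta = min(2, √2·eps). If 0 < |w − 2| < delta then w > 0 and |√w − √2| < |w − 2|/√2 < eps.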